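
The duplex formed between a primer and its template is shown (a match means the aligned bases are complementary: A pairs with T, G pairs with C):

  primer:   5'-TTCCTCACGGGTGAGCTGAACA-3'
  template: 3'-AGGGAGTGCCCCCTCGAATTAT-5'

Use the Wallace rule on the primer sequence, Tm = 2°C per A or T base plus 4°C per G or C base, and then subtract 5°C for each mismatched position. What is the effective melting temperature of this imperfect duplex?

48°C

Primer base counts: A=5, T=5, G=6, C=6 → A+T=10, G+C=12
Perfect-match Tm = 2(10) + 4(12) = 20 + 48 = 68°C
Mismatches (positions where the bases are not complementary): 4 (at positions 2, 12, 18, 21)
Effective Tm = 68 − 4×5 = 68 − 20 = 48°C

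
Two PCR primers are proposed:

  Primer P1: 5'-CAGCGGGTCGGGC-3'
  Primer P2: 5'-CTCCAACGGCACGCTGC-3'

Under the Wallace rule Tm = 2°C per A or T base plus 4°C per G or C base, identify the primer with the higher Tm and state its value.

Primer P2, 58°C

Primer P1: A+T=2, G+C=11 → Tm = 2(2)+4(11) = 48°C
Primer P2: A+T=5, G+C=12 → Tm = 2(5)+4(12) = 58°C
48°C vs 58°C → primer P2 is higher.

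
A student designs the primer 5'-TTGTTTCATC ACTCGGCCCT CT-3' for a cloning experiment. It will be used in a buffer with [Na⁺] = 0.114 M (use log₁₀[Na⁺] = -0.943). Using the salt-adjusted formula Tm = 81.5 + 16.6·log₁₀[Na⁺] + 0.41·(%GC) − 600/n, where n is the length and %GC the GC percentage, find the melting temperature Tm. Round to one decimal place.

Length n = 22. Scanning the sequence gives T=9, A=2, C=8, G=3.
G+C = 11, so %GC = 11/22 × 100 = 50%
Salt term: 16.6 × (-0.943) = -15.654
GC term: 0.41 × 50 = 20.5; length term: −600/22 = −27.273
Tm = 81.5 + (-15.654) + 20.5 − 27.273 = 59.073 → 59.1°C

59.1°C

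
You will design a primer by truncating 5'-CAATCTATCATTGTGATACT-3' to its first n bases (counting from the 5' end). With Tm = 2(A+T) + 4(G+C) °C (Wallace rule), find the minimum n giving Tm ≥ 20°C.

n = 8

First 7 bases: CAATCTA → Tm = 18°C (< 20°C)
First 8 bases: CAATCTAT → Tm = 20°C (≥ 20°C)
Each additional base adds 2°C (A/T) or 4°C (G/C), so Tm is non-decreasing in n; n = 8 is the first length to reach 20°C.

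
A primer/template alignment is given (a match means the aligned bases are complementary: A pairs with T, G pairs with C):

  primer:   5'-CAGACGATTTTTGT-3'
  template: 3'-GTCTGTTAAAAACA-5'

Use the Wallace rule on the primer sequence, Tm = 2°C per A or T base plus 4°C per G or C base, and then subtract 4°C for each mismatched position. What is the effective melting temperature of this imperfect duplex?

34°C

Primer base counts: A=3, T=6, G=3, C=2 → A+T=9, G+C=5
Perfect-match Tm = 2(9) + 4(5) = 18 + 20 = 38°C
Mismatches (positions where the bases are not complementary): 1 (at position 6)
Effective Tm = 38 − 1×4 = 38 − 4 = 34°C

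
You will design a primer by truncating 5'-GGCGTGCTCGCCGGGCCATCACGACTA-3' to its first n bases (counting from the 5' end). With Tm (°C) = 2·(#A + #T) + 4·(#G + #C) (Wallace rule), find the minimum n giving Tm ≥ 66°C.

First 17 bases: GGCGTGCTCGCCGGGCC → Tm = 64°C (< 66°C)
First 18 bases: GGCGTGCTCGCCGGGCCA → Tm = 66°C (≥ 66°C)
Each additional base adds 2°C (A/T) or 4°C (G/C), so Tm is non-decreasing in n; n = 18 is the first length to reach 66°C.

n = 18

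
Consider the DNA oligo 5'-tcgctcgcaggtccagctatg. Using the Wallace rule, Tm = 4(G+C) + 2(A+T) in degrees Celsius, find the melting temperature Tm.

G=6, C=7, T=5, A=3
So N_AT = 8 and N_GC = 13.
Tm = 2×8 + 4×13 = 68°C

68°C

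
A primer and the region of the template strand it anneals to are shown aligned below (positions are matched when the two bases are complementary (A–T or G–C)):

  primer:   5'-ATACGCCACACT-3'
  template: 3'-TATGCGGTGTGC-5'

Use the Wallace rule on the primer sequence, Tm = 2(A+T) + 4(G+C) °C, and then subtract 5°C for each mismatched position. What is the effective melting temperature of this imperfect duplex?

31°C

Primer base counts: A=4, T=2, G=1, C=5 → A+T=6, G+C=6
Perfect-match Tm = 2(6) + 4(6) = 12 + 24 = 36°C
Mismatches (positions where the bases are not complementary): 1 (at position 12)
Effective Tm = 36 − 1×5 = 36 − 5 = 31°C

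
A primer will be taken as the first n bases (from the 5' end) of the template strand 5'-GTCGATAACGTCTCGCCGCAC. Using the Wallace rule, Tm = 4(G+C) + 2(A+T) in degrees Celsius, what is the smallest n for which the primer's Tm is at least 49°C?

First 15 bases: GTCGATAACGTCTCG → Tm = 46°C (< 49°C)
First 16 bases: GTCGATAACGTCTCGC → Tm = 50°C (≥ 49°C)
Each additional base adds 2°C (A/T) or 4°C (G/C), so Tm is non-decreasing in n; n = 16 is the first length to reach 49°C.

n = 16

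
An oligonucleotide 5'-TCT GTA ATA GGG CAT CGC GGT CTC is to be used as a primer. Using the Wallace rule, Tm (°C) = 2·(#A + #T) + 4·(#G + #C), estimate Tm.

Base counts: A=4, T=7, G=7, C=6
So N_AT = 11 and N_GC = 13.
Tm = 2×11 + 4×13 = 74°C

74°C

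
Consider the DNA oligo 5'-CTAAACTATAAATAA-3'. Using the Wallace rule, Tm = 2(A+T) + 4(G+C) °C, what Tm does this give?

Base counts: A=9, T=4, G=0, C=2
AT pairs contribute 13, GC pairs contribute 2.
Tm = 2(13) + 4(2) = 26 + 8 = 34°C

34°C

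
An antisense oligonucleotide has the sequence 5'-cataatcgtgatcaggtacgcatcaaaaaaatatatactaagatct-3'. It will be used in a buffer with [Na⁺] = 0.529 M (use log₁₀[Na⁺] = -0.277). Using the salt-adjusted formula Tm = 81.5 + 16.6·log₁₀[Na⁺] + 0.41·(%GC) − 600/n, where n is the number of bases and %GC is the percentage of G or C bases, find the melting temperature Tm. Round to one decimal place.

76.3°C

Length n = 46. Base counts: T=12, G=6, C=8, A=20
G+C = 14, so %GC = 14/46 × 100 = 30.435%
Salt term: 16.6 × (-0.277) = -4.598
GC term: 0.41 × 30.435 = 12.478; length term: −600/46 = −13.043
Tm = 81.5 + (-4.598) + 12.478 − 13.043 = 76.337 → 76.3°C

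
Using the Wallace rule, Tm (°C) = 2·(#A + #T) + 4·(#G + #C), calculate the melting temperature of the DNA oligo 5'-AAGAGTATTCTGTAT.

Base counts: C=1, G=3, T=6, A=5
A+T = 11, G+C = 4
Tm = 2×11 + 4×4 = 38°C

38°C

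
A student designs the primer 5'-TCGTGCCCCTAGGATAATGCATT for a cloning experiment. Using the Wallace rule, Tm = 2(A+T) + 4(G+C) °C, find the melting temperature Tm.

A=5, C=6, T=7, G=5
AT pairs contribute 12, GC pairs contribute 11.
Tm = 2(12) + 4(11) = 24 + 44 = 68°C

68°C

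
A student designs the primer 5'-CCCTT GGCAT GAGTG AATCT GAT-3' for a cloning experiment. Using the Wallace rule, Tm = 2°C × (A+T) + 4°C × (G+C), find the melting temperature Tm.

Base counts: T=7, A=5, C=5, G=6
A+T = 12, G+C = 11
Tm = 2×12 + 4×11 = 68°C

68°C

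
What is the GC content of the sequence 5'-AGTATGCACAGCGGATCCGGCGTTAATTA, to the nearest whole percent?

48%

Base counts: A=8, G=8, C=6, T=7
G+C = 8 + 6 = 14 out of 29 bases
%GC = 14/29 × 100 = 48.28% ≈ 48%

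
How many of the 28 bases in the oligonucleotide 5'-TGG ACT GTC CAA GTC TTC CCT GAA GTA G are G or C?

A=6, G=7, T=8, C=7
Total G or C: 7 + 7 = 14

14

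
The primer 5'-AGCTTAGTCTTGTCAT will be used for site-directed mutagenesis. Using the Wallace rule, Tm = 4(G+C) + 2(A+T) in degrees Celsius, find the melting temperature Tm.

A=3, C=3, G=3, T=7
So N_AT = 10 and N_GC = 6.
Tm = 2(10) + 4(6) = 20 + 24 = 44°C

44°C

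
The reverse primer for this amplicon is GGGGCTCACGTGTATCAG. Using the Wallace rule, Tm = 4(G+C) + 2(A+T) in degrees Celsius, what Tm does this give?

A=3, C=4, T=4, G=7
So N_AT = 7 and N_GC = 11.
Tm = 2×7 + 4×11 = 58°C

58°C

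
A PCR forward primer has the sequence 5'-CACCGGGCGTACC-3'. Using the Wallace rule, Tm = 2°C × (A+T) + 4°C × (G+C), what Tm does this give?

46°C

Base counts: T=1, C=6, G=4, A=2
A+T = 3, G+C = 10
Tm = 2(3) + 4(10) = 6 + 40 = 46°C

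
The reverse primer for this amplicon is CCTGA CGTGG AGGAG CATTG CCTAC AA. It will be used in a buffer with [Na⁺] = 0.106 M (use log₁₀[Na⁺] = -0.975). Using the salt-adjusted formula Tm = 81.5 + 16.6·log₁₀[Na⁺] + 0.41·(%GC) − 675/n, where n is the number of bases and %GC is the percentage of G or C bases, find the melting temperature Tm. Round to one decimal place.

63.1°C

Length n = 27. Base counts: G=8, C=7, T=5, A=7
G+C = 15, so %GC = 15/27 × 100 = 55.556%
Salt term: 16.6 × (-0.975) = -16.185
GC term: 0.41 × 55.556 = 22.778; length term: −675/27 = −25
Tm = 81.5 + (-16.185) + 22.778 − 25 = 63.093 → 63.1°C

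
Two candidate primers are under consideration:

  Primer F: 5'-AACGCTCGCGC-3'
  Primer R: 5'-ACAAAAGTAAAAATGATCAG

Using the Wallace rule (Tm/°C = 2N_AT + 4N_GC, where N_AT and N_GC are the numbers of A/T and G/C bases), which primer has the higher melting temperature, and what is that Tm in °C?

Primer R, 50°C

Primer F: A+T=3, G+C=8 → Tm = 2(3)+4(8) = 38°C
Primer R: A+T=15, G+C=5 → Tm = 2(15)+4(5) = 50°C
38°C vs 50°C → primer R is higher.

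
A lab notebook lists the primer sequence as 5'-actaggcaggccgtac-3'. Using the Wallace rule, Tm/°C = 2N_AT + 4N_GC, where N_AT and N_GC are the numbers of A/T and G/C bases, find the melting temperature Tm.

Counting bases: A=4, G=5, T=2, C=5
A+T = 6, G+C = 10
Tm = 2(6) + 4(10) = 12 + 40 = 52°C

52°C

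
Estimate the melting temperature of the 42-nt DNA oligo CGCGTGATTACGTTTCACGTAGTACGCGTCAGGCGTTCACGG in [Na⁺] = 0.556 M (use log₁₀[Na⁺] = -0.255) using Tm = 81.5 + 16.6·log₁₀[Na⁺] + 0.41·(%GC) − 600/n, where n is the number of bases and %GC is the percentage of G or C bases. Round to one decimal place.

86.4°C

Length n = 42. Counting bases: C=11, A=7, G=13, T=11
G+C = 24, so %GC = 24/42 × 100 = 57.143%
Salt term: 16.6 × (-0.255) = -4.233
GC term: 0.41 × 57.143 = 23.429; length term: −600/42 = −14.286
Tm = 81.5 + (-4.233) + 23.429 − 14.286 = 86.41 → 86.4°C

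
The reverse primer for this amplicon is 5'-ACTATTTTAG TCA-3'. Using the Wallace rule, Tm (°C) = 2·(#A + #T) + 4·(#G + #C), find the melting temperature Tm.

G=1, C=2, A=4, T=6
AT pairs contribute 10, GC pairs contribute 3.
Tm = 2(10) + 4(3) = 20 + 12 = 32°C

32°C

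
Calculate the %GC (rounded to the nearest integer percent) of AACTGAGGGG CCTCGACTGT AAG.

57%

Counting bases: C=5, T=4, A=6, G=8
G+C = 8 + 5 = 13 out of 23 bases
%GC = 13/23 × 100 = 56.52% ≈ 57%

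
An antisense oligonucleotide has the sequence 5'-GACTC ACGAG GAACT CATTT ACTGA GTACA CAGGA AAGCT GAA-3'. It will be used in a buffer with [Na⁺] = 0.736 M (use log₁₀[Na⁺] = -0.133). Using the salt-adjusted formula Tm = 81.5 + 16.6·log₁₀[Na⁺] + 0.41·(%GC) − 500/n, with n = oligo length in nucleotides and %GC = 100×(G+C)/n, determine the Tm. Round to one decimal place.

Length n = 43. Base counts: T=8, A=16, G=10, C=9
G+C = 19, so %GC = 19/43 × 100 = 44.186%
Salt term: 16.6 × (-0.133) = -2.208
GC term: 0.41 × 44.186 = 18.116; length term: −500/43 = −11.628
Tm = 81.5 + (-2.208) + 18.116 − 11.628 = 85.78 → 85.8°C

85.8°C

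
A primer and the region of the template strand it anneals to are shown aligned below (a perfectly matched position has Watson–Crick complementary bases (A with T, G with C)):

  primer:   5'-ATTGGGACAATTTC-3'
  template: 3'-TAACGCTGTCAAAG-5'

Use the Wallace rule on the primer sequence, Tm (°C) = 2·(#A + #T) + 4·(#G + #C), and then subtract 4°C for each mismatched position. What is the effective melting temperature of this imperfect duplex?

30°C

Primer base counts: A=4, T=5, G=3, C=2 → A+T=9, G+C=5
Perfect-match Tm = 2(9) + 4(5) = 18 + 20 = 38°C
Mismatches (positions where the bases are not complementary): 2 (at positions 5, 10)
Effective Tm = 38 − 2×4 = 38 − 8 = 30°C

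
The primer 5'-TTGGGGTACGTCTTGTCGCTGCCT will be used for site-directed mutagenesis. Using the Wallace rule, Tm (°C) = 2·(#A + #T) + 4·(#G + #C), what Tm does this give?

Counting bases: A=1, C=6, T=9, G=8
A+T = 10, G+C = 14
Tm = 4·14 + 2·10 = 56 + 20 = 76°C

76°C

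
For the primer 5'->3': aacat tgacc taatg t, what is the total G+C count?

A=6, T=5, G=2, C=3
Total G or C: 2 + 3 = 5

5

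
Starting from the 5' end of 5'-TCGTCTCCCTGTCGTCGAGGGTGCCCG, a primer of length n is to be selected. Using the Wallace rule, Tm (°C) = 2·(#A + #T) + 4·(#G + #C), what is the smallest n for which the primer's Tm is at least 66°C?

n = 20

First 19 bases: TCGTCTCCCTGTCGTCGAG → Tm = 62°C (< 66°C)
First 20 bases: TCGTCTCCCTGTCGTCGAGG → Tm = 66°C (≥ 66°C)
Each additional base adds 2°C (A/T) or 4°C (G/C), so Tm is non-decreasing in n; n = 20 is the first length to reach 66°C.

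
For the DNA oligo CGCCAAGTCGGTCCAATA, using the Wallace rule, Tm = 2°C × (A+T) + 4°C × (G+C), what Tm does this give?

56°C

Counting bases: G=4, T=3, A=5, C=6
AT pairs contribute 8, GC pairs contribute 10.
Tm = 2×8 + 4×10 = 56°C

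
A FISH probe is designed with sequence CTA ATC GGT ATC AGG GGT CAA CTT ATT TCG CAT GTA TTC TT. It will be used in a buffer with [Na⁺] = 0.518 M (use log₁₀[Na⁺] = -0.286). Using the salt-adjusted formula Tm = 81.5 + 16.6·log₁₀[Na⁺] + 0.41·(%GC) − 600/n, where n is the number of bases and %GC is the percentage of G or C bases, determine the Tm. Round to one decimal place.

Length n = 41. Counting bases: G=8, T=16, A=9, C=8
G+C = 16, so %GC = 16/41 × 100 = 39.024%
Salt term: 16.6 × (-0.286) = -4.748
GC term: 0.41 × 39.024 = 16; length term: −600/41 = −14.634
Tm = 81.5 + (-4.748) + 16 − 14.634 = 78.118 → 78.1°C

78.1°C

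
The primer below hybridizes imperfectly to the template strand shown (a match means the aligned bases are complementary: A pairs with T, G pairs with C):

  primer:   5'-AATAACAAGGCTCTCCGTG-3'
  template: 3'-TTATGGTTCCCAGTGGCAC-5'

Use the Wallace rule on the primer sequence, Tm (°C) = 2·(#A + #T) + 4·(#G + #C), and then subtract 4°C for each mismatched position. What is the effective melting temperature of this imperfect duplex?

44°C

Primer base counts: A=6, T=4, G=4, C=5 → A+T=10, G+C=9
Perfect-match Tm = 2(10) + 4(9) = 20 + 36 = 56°C
Mismatches (positions where the bases are not complementary): 3 (at positions 5, 11, 14)
Effective Tm = 56 − 3×4 = 56 − 12 = 44°C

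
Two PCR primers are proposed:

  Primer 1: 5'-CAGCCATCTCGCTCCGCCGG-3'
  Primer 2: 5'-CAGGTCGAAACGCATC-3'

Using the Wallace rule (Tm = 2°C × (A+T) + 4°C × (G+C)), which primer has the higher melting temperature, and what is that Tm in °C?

Primer 1: A+T=5, G+C=15 → Tm = 2(5)+4(15) = 70°C
Primer 2: A+T=7, G+C=9 → Tm = 2(7)+4(9) = 50°C
70°C vs 50°C → primer 1 is higher.

Primer 1, 70°C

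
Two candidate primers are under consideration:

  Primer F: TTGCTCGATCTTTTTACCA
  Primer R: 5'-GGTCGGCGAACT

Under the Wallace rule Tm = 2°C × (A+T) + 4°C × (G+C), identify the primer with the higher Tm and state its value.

Primer F, 52°C

Primer F: A+T=12, G+C=7 → Tm = 2(12)+4(7) = 52°C
Primer R: A+T=4, G+C=8 → Tm = 2(4)+4(8) = 40°C
52°C vs 40°C → primer F is higher.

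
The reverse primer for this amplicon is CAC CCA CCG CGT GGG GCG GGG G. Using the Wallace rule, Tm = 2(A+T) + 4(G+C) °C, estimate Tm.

Base counts: A=2, G=11, C=8, T=1
So N_AT = 3 and N_GC = 19.
Tm = 2(3) + 4(19) = 6 + 76 = 82°C

82°C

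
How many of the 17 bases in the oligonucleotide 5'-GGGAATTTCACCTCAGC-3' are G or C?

A=4, C=5, T=4, G=4
G+C = 4 + 5 = 9

9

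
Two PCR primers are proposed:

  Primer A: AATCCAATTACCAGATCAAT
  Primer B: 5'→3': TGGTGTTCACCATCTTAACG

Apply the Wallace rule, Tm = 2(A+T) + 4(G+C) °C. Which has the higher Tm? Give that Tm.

Primer A: A+T=14, G+C=6 → Tm = 2(14)+4(6) = 52°C
Primer B: A+T=11, G+C=9 → Tm = 2(11)+4(9) = 58°C
52°C vs 58°C → primer B is higher.

Primer B, 58°C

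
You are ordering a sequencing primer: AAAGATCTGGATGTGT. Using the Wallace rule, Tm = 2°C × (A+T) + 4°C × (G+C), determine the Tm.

44°C

Scanning the sequence gives C=1, A=5, T=5, G=5.
So N_AT = 10 and N_GC = 6.
Tm = 4·6 + 2·10 = 24 + 20 = 44°C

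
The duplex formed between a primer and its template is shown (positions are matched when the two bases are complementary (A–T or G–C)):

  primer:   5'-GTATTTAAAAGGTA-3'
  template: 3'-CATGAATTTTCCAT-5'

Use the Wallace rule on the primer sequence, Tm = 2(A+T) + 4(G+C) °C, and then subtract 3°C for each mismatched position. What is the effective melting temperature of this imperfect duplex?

31°C

Primer base counts: A=6, T=5, G=3, C=0 → A+T=11, G+C=3
Perfect-match Tm = 2(11) + 4(3) = 22 + 12 = 34°C
Mismatches (positions where the bases are not complementary): 1 (at position 4)
Effective Tm = 34 − 1×3 = 34 − 3 = 31°C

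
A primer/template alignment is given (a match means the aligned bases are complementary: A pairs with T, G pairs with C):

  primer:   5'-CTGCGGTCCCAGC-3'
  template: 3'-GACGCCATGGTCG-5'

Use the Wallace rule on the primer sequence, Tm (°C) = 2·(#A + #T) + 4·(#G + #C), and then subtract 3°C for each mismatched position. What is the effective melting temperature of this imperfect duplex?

43°C

Primer base counts: A=1, T=2, G=4, C=6 → A+T=3, G+C=10
Perfect-match Tm = 2(3) + 4(10) = 6 + 40 = 46°C
Mismatches (positions where the bases are not complementary): 1 (at position 8)
Effective Tm = 46 − 1×3 = 46 − 3 = 43°C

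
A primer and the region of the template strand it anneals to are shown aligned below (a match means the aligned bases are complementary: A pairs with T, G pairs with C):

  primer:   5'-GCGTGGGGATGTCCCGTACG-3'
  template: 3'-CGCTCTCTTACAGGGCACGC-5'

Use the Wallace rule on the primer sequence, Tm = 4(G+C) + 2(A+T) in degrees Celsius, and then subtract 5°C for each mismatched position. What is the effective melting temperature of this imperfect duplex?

Primer base counts: A=2, T=4, G=9, C=5 → A+T=6, G+C=14
Perfect-match Tm = 2(6) + 4(14) = 12 + 56 = 68°C
Mismatches (positions where the bases are not complementary): 4 (at positions 4, 6, 8, 18)
Effective Tm = 68 − 4×5 = 68 − 20 = 48°C

48°C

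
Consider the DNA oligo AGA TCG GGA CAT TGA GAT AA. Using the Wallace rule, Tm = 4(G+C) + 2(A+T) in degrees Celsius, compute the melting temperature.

56°C

Counting bases: G=6, T=4, A=8, C=2
AT pairs contribute 12, GC pairs contribute 8.
Tm = 2(12) + 4(8) = 24 + 32 = 56°C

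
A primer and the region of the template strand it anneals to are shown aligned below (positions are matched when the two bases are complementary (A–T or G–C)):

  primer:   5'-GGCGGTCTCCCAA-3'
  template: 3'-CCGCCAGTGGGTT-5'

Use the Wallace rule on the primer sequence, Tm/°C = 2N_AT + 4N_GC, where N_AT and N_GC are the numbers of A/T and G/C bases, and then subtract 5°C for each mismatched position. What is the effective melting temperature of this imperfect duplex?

Primer base counts: A=2, T=2, G=4, C=5 → A+T=4, G+C=9
Perfect-match Tm = 2(4) + 4(9) = 8 + 36 = 44°C
Mismatches (positions where the bases are not complementary): 1 (at position 8)
Effective Tm = 44 − 1×5 = 44 − 5 = 39°C

39°C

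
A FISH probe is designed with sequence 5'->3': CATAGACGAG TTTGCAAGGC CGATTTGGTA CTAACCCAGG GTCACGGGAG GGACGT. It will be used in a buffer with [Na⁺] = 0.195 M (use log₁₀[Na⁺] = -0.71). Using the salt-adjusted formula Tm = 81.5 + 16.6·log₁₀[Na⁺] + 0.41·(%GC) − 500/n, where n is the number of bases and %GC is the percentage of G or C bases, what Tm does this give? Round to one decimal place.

Length n = 56. A=14, C=12, T=11, G=19
G+C = 31, so %GC = 31/56 × 100 = 55.357%
Salt term: 16.6 × (-0.71) = -11.786
GC term: 0.41 × 55.357 = 22.696; length term: −500/56 = −8.929
Tm = 81.5 + (-11.786) + 22.696 − 8.929 = 83.481 → 83.5°C

83.5°C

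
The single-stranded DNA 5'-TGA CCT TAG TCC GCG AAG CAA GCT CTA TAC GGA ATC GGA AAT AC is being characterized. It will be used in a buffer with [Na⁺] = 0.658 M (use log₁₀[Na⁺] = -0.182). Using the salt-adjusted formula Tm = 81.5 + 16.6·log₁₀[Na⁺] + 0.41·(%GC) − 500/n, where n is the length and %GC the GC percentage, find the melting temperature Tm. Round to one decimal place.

Length n = 44. Base counts: G=10, C=11, A=14, T=9
G+C = 21, so %GC = 21/44 × 100 = 47.727%
Salt term: 16.6 × (-0.182) = -3.021
GC term: 0.41 × 47.727 = 19.568; length term: −500/44 = −11.364
Tm = 81.5 + (-3.021) + 19.568 − 11.364 = 86.683 → 86.7°C

86.7°C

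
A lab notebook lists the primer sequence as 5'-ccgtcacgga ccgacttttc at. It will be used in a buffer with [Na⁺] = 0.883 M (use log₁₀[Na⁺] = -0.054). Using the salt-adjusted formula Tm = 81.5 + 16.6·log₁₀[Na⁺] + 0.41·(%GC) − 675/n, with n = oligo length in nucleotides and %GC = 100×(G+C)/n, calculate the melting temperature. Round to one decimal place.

72.3°C

Length n = 22. A=4, G=4, C=8, T=6
G+C = 12, so %GC = 12/22 × 100 = 54.545%
Salt term: 16.6 × (-0.054) = -0.896
GC term: 0.41 × 54.545 = 22.363; length term: −675/22 = −30.682
Tm = 81.5 + (-0.896) + 22.363 − 30.682 = 72.285 → 72.3°C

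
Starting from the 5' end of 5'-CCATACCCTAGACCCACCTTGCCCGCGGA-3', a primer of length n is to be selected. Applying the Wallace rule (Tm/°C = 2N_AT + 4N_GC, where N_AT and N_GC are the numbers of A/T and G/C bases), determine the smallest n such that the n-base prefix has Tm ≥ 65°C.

n = 21

First 20 bases: CCATACCCTAGACCCACCTT → Tm = 62°C (< 65°C)
First 21 bases: CCATACCCTAGACCCACCTTG → Tm = 66°C (≥ 65°C)
Since every base adds ≥2°C, Tm only increases with n, so the threshold is first crossed at n = 21.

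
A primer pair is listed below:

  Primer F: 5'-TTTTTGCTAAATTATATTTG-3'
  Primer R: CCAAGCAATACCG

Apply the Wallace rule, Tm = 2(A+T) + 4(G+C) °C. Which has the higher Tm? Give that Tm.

Primer F: A+T=17, G+C=3 → Tm = 2(17)+4(3) = 46°C
Primer R: A+T=6, G+C=7 → Tm = 2(6)+4(7) = 40°C
46°C vs 40°C → primer F is higher.

Primer F, 46°C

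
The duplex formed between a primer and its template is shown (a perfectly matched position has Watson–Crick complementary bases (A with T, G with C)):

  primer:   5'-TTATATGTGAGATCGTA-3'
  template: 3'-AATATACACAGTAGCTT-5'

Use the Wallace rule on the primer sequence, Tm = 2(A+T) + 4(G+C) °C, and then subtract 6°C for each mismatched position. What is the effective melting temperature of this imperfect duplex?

26°C

Primer base counts: A=5, T=7, G=4, C=1 → A+T=12, G+C=5
Perfect-match Tm = 2(12) + 4(5) = 24 + 20 = 44°C
Mismatches (positions where the bases are not complementary): 3 (at positions 10, 11, 16)
Effective Tm = 44 − 3×6 = 44 − 18 = 26°C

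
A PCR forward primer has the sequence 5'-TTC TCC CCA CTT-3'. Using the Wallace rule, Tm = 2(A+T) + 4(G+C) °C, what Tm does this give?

Base counts: G=0, C=6, A=1, T=5
AT pairs contribute 6, GC pairs contribute 6.
Tm = 2(6) + 4(6) = 12 + 24 = 36°C

36°C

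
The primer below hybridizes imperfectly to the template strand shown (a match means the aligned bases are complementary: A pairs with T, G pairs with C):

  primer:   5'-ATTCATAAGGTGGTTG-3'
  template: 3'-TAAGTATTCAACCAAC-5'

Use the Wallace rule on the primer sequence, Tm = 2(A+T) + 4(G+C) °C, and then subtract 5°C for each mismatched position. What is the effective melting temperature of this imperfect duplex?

Primer base counts: A=4, T=6, G=5, C=1 → A+T=10, G+C=6
Perfect-match Tm = 2(10) + 4(6) = 20 + 24 = 44°C
Mismatches (positions where the bases are not complementary): 1 (at position 10)
Effective Tm = 44 − 1×5 = 44 − 5 = 39°C

39°C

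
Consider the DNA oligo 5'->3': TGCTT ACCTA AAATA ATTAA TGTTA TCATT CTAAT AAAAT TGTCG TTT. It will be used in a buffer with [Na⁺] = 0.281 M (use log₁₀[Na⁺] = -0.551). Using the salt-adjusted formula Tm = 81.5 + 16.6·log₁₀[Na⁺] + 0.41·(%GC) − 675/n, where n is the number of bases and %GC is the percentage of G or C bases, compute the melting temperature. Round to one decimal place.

66.8°C

Length n = 48. Counting bases: G=4, C=6, T=21, A=17
G+C = 10, so %GC = 10/48 × 100 = 20.833%
Salt term: 16.6 × (-0.551) = -9.147
GC term: 0.41 × 20.833 = 8.542; length term: −675/48 = −14.062
Tm = 81.5 + (-9.147) + 8.542 − 14.062 = 66.833 → 66.8°C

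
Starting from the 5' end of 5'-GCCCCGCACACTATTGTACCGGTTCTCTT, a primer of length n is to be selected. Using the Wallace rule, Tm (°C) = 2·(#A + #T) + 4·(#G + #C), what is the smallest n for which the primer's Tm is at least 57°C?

n = 19

First 18 bases: GCCCCGCACACTATTGTA → Tm = 56°C (< 57°C)
First 19 bases: GCCCCGCACACTATTGTAC → Tm = 60°C (≥ 57°C)
Each additional base adds 2°C (A/T) or 4°C (G/C), so Tm is non-decreasing in n; n = 19 is the first length to reach 57°C.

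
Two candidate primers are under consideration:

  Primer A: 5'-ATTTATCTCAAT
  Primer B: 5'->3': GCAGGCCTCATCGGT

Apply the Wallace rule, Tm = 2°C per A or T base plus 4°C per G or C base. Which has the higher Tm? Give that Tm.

Primer A: A+T=10, G+C=2 → Tm = 2(10)+4(2) = 28°C
Primer B: A+T=5, G+C=10 → Tm = 2(5)+4(10) = 50°C
28°C vs 50°C → primer B is higher.

Primer B, 50°C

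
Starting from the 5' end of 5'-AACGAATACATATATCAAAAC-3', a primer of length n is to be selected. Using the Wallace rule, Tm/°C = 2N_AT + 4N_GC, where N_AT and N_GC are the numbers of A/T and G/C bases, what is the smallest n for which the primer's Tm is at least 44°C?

n = 18

First 17 bases: AACGAATACATATATCA → Tm = 42°C (< 44°C)
First 18 bases: AACGAATACATATATCAA → Tm = 44°C (≥ 44°C)
Since every base adds ≥2°C, Tm only increases with n, so the threshold is first crossed at n = 18.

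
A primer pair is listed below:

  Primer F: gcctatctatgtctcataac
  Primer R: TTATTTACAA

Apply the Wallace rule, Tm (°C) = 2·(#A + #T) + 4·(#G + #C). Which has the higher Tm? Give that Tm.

Primer F, 56°C

Primer F: A+T=12, G+C=8 → Tm = 2(12)+4(8) = 56°C
Primer R: A+T=9, G+C=1 → Tm = 2(9)+4(1) = 22°C
56°C vs 22°C → primer F is higher.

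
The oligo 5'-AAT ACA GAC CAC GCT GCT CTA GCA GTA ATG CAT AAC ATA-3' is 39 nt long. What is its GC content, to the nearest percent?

41%

Scanning the sequence gives A=15, G=6, T=8, C=10.
G+C = 6 + 10 = 16 out of 39 bases
%GC = 16/39 × 100 = 41.03% ≈ 41%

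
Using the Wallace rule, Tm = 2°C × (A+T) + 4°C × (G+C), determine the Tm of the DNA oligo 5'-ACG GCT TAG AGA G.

40°C

Counting bases: T=2, A=4, C=2, G=5
AT pairs contribute 6, GC pairs contribute 7.
Tm = 2(6) + 4(7) = 12 + 28 = 40°C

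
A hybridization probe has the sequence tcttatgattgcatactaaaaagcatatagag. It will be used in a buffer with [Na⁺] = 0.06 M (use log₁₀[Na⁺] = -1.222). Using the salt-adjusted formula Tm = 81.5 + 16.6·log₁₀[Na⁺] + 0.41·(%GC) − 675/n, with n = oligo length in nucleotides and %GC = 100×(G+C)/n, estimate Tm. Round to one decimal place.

51.7°C

Length n = 32. Counting bases: A=13, G=5, C=4, T=10
G+C = 9, so %GC = 9/32 × 100 = 28.125%
Salt term: 16.6 × (-1.222) = -20.285
GC term: 0.41 × 28.125 = 11.531; length term: −675/32 = −21.094
Tm = 81.5 + (-20.285) + 11.531 − 21.094 = 51.652 → 51.7°C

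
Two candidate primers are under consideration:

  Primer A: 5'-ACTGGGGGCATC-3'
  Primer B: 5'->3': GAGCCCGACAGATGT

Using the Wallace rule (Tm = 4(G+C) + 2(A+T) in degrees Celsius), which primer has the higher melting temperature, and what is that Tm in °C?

Primer B, 48°C

Primer A: A+T=4, G+C=8 → Tm = 2(4)+4(8) = 40°C
Primer B: A+T=6, G+C=9 → Tm = 2(6)+4(9) = 48°C
40°C vs 48°C → primer B is higher.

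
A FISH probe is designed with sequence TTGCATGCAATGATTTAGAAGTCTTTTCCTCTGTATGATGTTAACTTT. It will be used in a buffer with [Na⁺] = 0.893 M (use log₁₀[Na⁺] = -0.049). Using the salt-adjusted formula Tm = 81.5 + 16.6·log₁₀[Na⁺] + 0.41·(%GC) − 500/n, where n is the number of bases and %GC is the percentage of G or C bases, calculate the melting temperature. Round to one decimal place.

Length n = 48. Scanning the sequence gives T=22, G=8, A=11, C=7.
G+C = 15, so %GC = 15/48 × 100 = 31.25%
Salt term: 16.6 × (-0.049) = -0.813
GC term: 0.41 × 31.25 = 12.812; length term: −500/48 = −10.417
Tm = 81.5 + (-0.813) + 12.812 − 10.417 = 83.082 → 83.1°C

83.1°C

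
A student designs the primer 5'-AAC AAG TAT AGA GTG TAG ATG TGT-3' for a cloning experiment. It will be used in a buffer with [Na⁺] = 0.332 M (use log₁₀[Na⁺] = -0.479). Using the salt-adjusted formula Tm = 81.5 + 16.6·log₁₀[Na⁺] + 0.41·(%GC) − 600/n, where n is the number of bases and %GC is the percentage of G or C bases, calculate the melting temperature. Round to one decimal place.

Length n = 24. Base counts: G=7, T=7, C=1, A=9
G+C = 8, so %GC = 8/24 × 100 = 33.333%
Salt term: 16.6 × (-0.479) = -7.951
GC term: 0.41 × 33.333 = 13.667; length term: −600/24 = −25
Tm = 81.5 + (-7.951) + 13.667 − 25 = 62.216 → 62.2°C

62.2°C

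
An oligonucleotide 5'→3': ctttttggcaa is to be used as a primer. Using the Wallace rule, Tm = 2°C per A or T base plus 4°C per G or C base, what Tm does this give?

Scanning the sequence gives A=2, C=2, G=2, T=5.
A+T = 7, G+C = 4
Tm = 2×7 + 4×4 = 30°C

30°C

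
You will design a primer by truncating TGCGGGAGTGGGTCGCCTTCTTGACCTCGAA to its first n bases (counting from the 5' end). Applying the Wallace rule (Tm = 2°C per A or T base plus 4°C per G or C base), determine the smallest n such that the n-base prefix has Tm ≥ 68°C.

First 19 bases: TGCGGGAGTGGGTCGCCTT → Tm = 64°C (< 68°C)
First 20 bases: TGCGGGAGTGGGTCGCCTTC → Tm = 68°C (≥ 68°C)
Since every base adds ≥2°C, Tm only increases with n, so the threshold is first crossed at n = 20.

n = 20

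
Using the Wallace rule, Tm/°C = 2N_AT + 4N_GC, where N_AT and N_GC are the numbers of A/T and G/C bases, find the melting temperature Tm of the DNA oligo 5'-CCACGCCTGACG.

C=6, T=1, G=3, A=2
AT pairs contribute 3, GC pairs contribute 9.
Tm = 2×3 + 4×9 = 42°C

42°C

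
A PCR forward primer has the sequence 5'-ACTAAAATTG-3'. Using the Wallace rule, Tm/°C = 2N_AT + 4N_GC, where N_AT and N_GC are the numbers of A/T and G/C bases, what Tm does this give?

24°C

C=1, G=1, T=3, A=5
So N_AT = 8 and N_GC = 2.
Tm = 2(8) + 4(2) = 16 + 8 = 24°C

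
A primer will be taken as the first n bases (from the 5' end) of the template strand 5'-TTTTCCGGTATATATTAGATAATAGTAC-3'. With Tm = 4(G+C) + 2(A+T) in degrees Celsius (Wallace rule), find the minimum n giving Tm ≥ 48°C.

First 18 bases: TTTTCCGGTATATATTAG → Tm = 46°C (< 48°C)
First 19 bases: TTTTCCGGTATATATTAGA → Tm = 48°C (≥ 48°C)
Each additional base adds 2°C (A/T) or 4°C (G/C), so Tm is non-decreasing in n; n = 19 is the first length to reach 48°C.

n = 19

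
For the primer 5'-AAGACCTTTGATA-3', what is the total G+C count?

Scanning the sequence gives G=2, C=2, T=4, A=5.
G+C = 2 + 2 = 4

4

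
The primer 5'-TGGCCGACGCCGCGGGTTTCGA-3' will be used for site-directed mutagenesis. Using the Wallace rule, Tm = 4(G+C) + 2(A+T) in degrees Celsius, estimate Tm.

T=4, A=2, G=9, C=7
AT pairs contribute 6, GC pairs contribute 16.
Tm = 2×6 + 4×16 = 76°C

76°C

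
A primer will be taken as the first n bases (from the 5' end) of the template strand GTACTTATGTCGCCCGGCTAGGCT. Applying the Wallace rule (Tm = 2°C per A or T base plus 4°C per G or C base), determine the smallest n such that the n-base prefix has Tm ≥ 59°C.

First 18 bases: GTACTTATGTCGCCCGGC → Tm = 58°C (< 59°C)
First 19 bases: GTACTTATGTCGCCCGGCT → Tm = 60°C (≥ 59°C)
Since every base adds ≥2°C, Tm only increases with n, so the threshold is first crossed at n = 19.

n = 19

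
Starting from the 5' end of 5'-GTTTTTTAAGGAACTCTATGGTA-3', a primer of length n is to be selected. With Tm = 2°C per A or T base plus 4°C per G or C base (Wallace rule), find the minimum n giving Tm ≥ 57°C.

First 21 bases: GTTTTTTAAGGAACTCTATGG → Tm = 56°C (< 57°C)
First 22 bases: GTTTTTTAAGGAACTCTATGGT → Tm = 58°C (≥ 57°C)
Since every base adds ≥2°C, Tm only increases with n, so the threshold is first crossed at n = 22.

n = 22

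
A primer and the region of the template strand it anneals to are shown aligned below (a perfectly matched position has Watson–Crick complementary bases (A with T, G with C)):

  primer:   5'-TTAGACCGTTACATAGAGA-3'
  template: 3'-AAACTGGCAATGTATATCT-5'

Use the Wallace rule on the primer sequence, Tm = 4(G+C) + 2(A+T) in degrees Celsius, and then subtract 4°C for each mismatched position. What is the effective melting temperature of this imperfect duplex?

44°C

Primer base counts: A=7, T=5, G=4, C=3 → A+T=12, G+C=7
Perfect-match Tm = 2(12) + 4(7) = 24 + 28 = 52°C
Mismatches (positions where the bases are not complementary): 2 (at positions 3, 16)
Effective Tm = 52 − 2×4 = 52 − 8 = 44°C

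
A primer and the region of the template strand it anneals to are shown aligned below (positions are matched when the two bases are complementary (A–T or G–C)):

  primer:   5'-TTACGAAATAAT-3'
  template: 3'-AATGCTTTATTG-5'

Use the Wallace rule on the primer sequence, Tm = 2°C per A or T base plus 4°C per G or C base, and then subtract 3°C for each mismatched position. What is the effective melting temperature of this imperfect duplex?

Primer base counts: A=6, T=4, G=1, C=1 → A+T=10, G+C=2
Perfect-match Tm = 2(10) + 4(2) = 20 + 8 = 28°C
Mismatches (positions where the bases are not complementary): 1 (at position 12)
Effective Tm = 28 − 1×3 = 28 − 3 = 25°C

25°C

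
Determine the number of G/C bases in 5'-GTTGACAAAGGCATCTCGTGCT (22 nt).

11

Base counts: C=5, T=6, A=5, G=6
G+C = 6 + 5 = 11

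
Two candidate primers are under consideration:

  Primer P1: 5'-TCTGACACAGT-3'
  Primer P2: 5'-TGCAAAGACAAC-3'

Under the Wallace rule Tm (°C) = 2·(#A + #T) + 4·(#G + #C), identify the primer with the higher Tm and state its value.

Primer P1: A+T=6, G+C=5 → Tm = 2(6)+4(5) = 32°C
Primer P2: A+T=7, G+C=5 → Tm = 2(7)+4(5) = 34°C
32°C vs 34°C → primer P2 is higher.

Primer P2, 34°C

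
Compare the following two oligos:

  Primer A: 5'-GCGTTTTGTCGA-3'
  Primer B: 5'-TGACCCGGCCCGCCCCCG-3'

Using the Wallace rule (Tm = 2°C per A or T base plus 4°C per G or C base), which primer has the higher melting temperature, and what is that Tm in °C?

Primer A: A+T=6, G+C=6 → Tm = 2(6)+4(6) = 36°C
Primer B: A+T=2, G+C=16 → Tm = 2(2)+4(16) = 68°C
36°C vs 68°C → primer B is higher.

Primer B, 68°C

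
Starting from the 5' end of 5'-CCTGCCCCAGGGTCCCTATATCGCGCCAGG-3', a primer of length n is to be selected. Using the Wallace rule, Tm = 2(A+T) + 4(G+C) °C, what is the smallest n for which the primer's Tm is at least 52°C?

n = 15

First 14 bases: CCTGCCCCAGGGTC → Tm = 50°C (< 52°C)
First 15 bases: CCTGCCCCAGGGTCC → Tm = 54°C (≥ 52°C)
Since every base adds ≥2°C, Tm only increases with n, so the threshold is first crossed at n = 15.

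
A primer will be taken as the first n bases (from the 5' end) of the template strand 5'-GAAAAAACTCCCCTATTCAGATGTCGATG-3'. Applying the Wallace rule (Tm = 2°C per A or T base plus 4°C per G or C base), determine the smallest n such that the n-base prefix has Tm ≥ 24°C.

n = 10

First 9 bases: GAAAAAACT → Tm = 22°C (< 24°C)
First 10 bases: GAAAAAACTC → Tm = 26°C (≥ 24°C)
Since every base adds ≥2°C, Tm only increases with n, so the threshold is first crossed at n = 10.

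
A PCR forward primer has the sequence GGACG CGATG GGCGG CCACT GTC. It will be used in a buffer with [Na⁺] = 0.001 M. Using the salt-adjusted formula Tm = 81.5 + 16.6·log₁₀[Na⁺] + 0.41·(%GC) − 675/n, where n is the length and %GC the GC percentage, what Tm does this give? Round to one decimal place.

32.7°C

Length n = 23. Scanning the sequence gives G=10, C=7, A=3, T=3.
G+C = 17, so %GC = 17/23 × 100 = 73.913%
Salt term: 16.6 × (-3) = -49.8
GC term: 0.41 × 73.913 = 30.304; length term: −675/23 = −29.348
Tm = 81.5 + (-49.8) + 30.304 − 29.348 = 32.656 → 32.7°C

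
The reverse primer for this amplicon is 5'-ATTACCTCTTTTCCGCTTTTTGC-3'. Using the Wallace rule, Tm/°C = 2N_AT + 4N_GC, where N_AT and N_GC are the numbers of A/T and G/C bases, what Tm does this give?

64°C

T=12, C=7, A=2, G=2
AT pairs contribute 14, GC pairs contribute 9.
Tm = 2×14 + 4×9 = 64°C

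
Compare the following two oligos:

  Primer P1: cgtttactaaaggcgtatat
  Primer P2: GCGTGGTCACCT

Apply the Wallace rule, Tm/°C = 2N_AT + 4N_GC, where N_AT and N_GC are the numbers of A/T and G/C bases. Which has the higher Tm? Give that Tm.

Primer P1, 54°C

Primer P1: A+T=13, G+C=7 → Tm = 2(13)+4(7) = 54°C
Primer P2: A+T=4, G+C=8 → Tm = 2(4)+4(8) = 40°C
54°C vs 40°C → primer P1 is higher.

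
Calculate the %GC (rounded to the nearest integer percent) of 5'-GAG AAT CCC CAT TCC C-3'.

56%

Base counts: G=2, T=3, C=7, A=4
G+C = 2 + 7 = 9 out of 16 bases
%GC = 9/16 × 100 = 56.25% ≈ 56%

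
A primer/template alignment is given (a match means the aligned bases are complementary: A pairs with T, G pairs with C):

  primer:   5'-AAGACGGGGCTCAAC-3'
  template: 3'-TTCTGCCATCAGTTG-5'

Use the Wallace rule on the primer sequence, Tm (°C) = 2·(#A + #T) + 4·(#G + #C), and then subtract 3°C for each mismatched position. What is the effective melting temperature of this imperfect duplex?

Primer base counts: A=5, T=1, G=5, C=4 → A+T=6, G+C=9
Perfect-match Tm = 2(6) + 4(9) = 12 + 36 = 48°C
Mismatches (positions where the bases are not complementary): 3 (at positions 8, 9, 10)
Effective Tm = 48 − 3×3 = 48 − 9 = 39°C

39°C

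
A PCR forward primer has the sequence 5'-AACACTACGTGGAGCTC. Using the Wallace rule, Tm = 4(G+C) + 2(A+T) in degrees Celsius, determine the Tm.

52°C

Scanning the sequence gives T=3, C=5, G=4, A=5.
A+T = 8, G+C = 9
Tm = 2(8) + 4(9) = 16 + 36 = 52°C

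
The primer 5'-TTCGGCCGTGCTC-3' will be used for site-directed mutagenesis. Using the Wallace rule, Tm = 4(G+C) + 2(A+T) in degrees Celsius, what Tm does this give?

44°C

Scanning the sequence gives T=4, G=4, A=0, C=5.
So N_AT = 4 and N_GC = 9.
Tm = 2(4) + 4(9) = 8 + 36 = 44°C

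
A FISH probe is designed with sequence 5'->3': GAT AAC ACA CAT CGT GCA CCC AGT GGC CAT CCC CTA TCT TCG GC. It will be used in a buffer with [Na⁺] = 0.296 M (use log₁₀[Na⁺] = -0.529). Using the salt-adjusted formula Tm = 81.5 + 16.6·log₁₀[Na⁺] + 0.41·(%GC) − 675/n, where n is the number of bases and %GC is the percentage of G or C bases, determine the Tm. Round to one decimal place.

80.7°C

Length n = 44. G=8, C=17, T=9, A=10
G+C = 25, so %GC = 25/44 × 100 = 56.818%
Salt term: 16.6 × (-0.529) = -8.781
GC term: 0.41 × 56.818 = 23.295; length term: −675/44 = −15.341
Tm = 81.5 + (-8.781) + 23.295 − 15.341 = 80.673 → 80.7°C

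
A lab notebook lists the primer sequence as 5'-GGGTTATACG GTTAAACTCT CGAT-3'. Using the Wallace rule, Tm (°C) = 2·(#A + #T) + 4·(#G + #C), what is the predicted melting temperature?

68°C

Scanning the sequence gives G=6, A=6, C=4, T=8.
A+T = 14, G+C = 10
Tm = 4·10 + 2·14 = 40 + 28 = 68°C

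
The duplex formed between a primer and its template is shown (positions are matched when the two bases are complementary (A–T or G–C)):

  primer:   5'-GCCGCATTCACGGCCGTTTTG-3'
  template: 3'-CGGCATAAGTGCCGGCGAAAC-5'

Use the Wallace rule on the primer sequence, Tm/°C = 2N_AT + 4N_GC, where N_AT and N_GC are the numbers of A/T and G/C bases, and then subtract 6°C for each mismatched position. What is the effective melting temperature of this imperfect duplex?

56°C

Primer base counts: A=2, T=6, G=6, C=7 → A+T=8, G+C=13
Perfect-match Tm = 2(8) + 4(13) = 16 + 52 = 68°C
Mismatches (positions where the bases are not complementary): 2 (at positions 5, 17)
Effective Tm = 68 − 2×6 = 68 − 12 = 56°C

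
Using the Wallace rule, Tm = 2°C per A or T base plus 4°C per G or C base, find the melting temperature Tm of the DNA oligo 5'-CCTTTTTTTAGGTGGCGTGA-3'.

58°C

Base counts: C=3, A=2, G=6, T=9
AT pairs contribute 11, GC pairs contribute 9.
Tm = 2×11 + 4×9 = 58°C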